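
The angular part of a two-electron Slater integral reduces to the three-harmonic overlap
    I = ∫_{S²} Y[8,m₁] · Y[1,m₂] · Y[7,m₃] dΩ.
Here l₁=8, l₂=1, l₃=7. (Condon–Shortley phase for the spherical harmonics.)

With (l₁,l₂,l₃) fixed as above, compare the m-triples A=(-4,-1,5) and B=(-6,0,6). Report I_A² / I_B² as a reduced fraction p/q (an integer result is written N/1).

l's match ⇒ only the (l;m) 3-j factors differ between A and B.
A: triangle coeff Δ(8,1,7) = 1/2040; Σ_t [0,0]: t=0:+1/1916006400 = 1/1916006400; (3j)²=1/340 [(8 1 7; -4 -1 5)], sign=+1
B: triangle coeff Δ(8,1,7) = 1/2040; Σ_t [1,1]: t=1:−1/6227020800 = -1/6227020800; (3j)²=7/510 [(8 1 7; -6 0 6)], sign=+1
I_A²/I_B² = (1/340)/(7/510) = 3/14

3/14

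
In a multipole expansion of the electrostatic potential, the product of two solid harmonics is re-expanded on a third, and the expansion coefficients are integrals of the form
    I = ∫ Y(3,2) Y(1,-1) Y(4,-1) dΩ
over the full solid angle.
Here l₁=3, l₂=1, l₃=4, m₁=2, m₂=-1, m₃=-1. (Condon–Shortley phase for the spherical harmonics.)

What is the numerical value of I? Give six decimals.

-0.106622

Rules hold: Σm=0, L=8 even, 2≤4≤4.
N = 7·3·9 = 189
Δ = 0!·6!·2!/9! = 1/252
Racah Σ t=0..0: t=0:+1/36 = 1/36
⇒ 3j(3 1 4; 0 0 0)² = 4/63, sgn +1
Racah Σ t=0..0: t=0:+1/240 = 1/240
⇒ 3j(3 1 4; 2 -1 -1)² = 1/84, sgn -1
4πI² = N·(3j₀)²·(3jₘ)² = 1/7
I = -1·√(0.142857/4π) = -0.10662181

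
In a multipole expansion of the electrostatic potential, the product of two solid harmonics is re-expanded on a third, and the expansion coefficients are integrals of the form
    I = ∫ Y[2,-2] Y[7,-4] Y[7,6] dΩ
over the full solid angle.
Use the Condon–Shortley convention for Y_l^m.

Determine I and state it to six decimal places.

Checks pass: Σm=0; 16 even; l₃=7∈[5,9].
(2·2+1)(2·7+1)(2·7+1) = 1125
Δ: 2! 2! 12! / 17! → 1/185640
sum: t=0:+1/2419200 t=1:−1/518400 t=2:+1/2419200 = -1/907200
3j²(2 7 7; 0 0 0) = Δ·Π!·Σ² = 56/3315  (sign +1)
sum: t=2:+1/159667200 = 1/159667200
3j²(2 7 7; -2 -4 6) = Δ·Π!·Σ² = 9/1190  (sign -1)
combine: 4πI² = 1125·56/3315·9/1190 = 540/3757
take √, sign -1: I = -0.10694768

-0.106948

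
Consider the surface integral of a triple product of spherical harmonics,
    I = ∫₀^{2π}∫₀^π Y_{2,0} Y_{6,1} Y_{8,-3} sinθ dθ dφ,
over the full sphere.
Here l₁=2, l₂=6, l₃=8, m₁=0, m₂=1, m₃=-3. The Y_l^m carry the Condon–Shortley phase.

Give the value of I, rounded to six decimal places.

m-sum = 0 + 1 − 3 = -2 ≠ 0 ⇒ I = 0

0.000000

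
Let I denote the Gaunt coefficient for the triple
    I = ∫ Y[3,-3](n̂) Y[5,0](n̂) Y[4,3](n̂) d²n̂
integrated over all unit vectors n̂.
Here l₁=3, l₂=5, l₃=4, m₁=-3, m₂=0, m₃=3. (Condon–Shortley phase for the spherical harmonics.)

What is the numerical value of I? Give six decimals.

Checks pass: Σm=0; 12 even; l₃=4∈[2,8].
(2·3+1)(2·5+1)(2·4+1) = 693
Δ: 4! 2! 6! / 13! → 1/180180
sum: t=1:−1/576 t=2:+1/144 t=3:−1/576 = 1/288
3j²(3 5 4; 0 0 0) = Δ·Π!·Σ² = 20/1001  (sign +1)
sum: t=4:+1/5760 = 1/5760
3j²(3 5 4; -3 0 3) = Δ·Π!·Σ² = 5/572  (sign -1)
combine: 4πI² = 693·20/1001·5/572 = 225/1859
take √, sign -1: I = -0.09814013

-0.098140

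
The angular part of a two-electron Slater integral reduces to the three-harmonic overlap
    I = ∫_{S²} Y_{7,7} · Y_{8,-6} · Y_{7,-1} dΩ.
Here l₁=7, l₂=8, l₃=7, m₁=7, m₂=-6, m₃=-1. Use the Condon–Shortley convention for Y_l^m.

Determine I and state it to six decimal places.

-0.144979

m-sum 0 ✓  L=22 even ✓  1≤7≤15 ✓
Π(2lᵢ+1) = 15×17×15 = 3825
triangle coeff Δ(7,8,7) = 1/22086194130
Σ_t [1,7]: t=1:−1/18289152000 t=2:+1/248832000 t=3:−1/24883200 t=4:+1/11943936 t=5:−1/24883200 t=6:+1/248832000 t=7:−1/18289152000 = 11/975421440
(3j)²=1750/289731 [(7 8 7; 0 0 0)], sign=-1
Σ_t [0,0]: t=0:+1/41803776000 = 1/41803776000
(3j)²=1274/111435 [(7 8 7; 7 -6 -1)], sign=+1
⇒ 4πI² = 857500/3246473
I = (-1)√(857500/3246473/(4π)) = -0.14497938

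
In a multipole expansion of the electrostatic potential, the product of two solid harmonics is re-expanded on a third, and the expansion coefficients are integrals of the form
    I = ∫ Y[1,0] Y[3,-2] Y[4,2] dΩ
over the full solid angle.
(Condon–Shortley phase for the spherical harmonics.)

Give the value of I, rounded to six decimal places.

Checks pass: Σm=0; 8 even; l₃=4∈[2,4].
(2·1+1)(2·3+1)(2·4+1) = 189
Δ: 0! 2! 6! / 9! → 1/252
sum: t=0:+1/36 = 1/36
3j²(1 3 4; 0 0 0) = Δ·Π!·Σ² = 4/63  (sign +1)
sum: t=0:+1/120 = 1/120
3j²(1 3 4; 0 -2 2) = Δ·Π!·Σ² = 1/21  (sign +1)
combine: 4πI² = 189·4/63·1/21 = 4/7
take √, sign +1: I = 0.21324362

0.213244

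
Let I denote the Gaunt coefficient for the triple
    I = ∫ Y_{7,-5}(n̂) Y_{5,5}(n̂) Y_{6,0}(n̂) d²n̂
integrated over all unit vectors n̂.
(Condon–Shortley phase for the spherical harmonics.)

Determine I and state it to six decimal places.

-0.160857

Checks pass: Σm=0; 18 even; l₃=6∈[2,12].
(2·7+1)(2·5+1)(2·6+1) = 2145
Δ: 6! 8! 4! / 19! → 1/174594420
sum: t=1:−1/4147200 t=2:+1/207360 t=3:−1/82944 t=4:+1/207360 t=5:−1/4147200 = -1/345600
3j²(7 5 6; 0 0 0) = Δ·Π!·Σ² = 420/46189  (sign -1)
sum: t=6:+1/24883200 = 1/24883200
3j²(7 5 6; -5 5 0) = Δ·Π!·Σ² = 70/4199  (sign +1)
combine: 4πI² = 2145·420/46189·70/4199 = 441000/1356277
take √, sign -1: I = -0.16085707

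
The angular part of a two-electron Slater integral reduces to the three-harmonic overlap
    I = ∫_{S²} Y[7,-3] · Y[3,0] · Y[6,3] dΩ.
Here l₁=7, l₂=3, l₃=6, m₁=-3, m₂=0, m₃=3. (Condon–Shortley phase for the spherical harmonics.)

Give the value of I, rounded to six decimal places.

-0.008134

Checks pass: Σm=0; 16 even; l₃=6∈[4,10].
(2·7+1)(2·3+1)(2·6+1) = 1365
Δ: 4! 10! 2! / 17! → 1/2042040
sum: t=1:−1/207360 t=2:+1/57600 t=3:−1/207360 = 1/129600
3j²(7 3 6; 0 0 0) = Δ·Π!·Σ² = 168/12155  (sign +1)
sum: t=1:−1/4354560 t=2:+1/322560 t=3:−1/362880 = 1/8709120
3j²(7 3 6; -3 0 3) = Δ·Π!·Σ² = 3/68068  (sign -1)
combine: 4πI² = 1365·168/12155·3/68068 = 378/454597
take √, sign -1: I = -0.00813444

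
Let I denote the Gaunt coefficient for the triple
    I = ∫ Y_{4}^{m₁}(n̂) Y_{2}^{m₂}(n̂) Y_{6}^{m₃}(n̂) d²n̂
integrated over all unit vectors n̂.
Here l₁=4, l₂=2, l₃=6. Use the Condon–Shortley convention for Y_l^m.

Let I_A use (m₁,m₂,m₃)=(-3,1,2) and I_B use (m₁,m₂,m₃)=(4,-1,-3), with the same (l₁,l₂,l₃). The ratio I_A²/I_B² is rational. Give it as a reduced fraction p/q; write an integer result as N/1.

32/9

Shared (l₁,l₂,l₃)=(4,2,6): N and (l;000)² cancel in I_A²/I_B².
A: Δ = 0!·8!·4!/13! = 1/6435; Racah Σ t=0..0: t=0:+1/30240 = 1/30240; ⇒ 3j(4 2 6; -3 1 2)² = 32/6435, sgn +1
B: Δ = 0!·8!·4!/13! = 1/6435; Racah Σ t=0..0: t=0:+1/241920 = 1/241920; ⇒ 3j(4 2 6; 4 -1 -3)² = 1/715, sgn -1
I_A²/I_B² = (32/6435)/(1/715) = 32/9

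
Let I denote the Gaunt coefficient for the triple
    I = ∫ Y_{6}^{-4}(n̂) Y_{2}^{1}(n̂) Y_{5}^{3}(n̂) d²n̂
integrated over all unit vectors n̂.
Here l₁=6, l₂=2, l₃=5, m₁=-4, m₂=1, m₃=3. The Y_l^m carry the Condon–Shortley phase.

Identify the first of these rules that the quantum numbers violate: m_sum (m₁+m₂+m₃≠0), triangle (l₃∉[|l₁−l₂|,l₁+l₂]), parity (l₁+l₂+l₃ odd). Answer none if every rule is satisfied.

parity

m₁+m₂+m₃ = -4 + 1 + 3 = 0  ✓
triangle: |6−2|=4 ≤ l₃=5 ≤ 6+2=8  ✓
parity: l₁+l₂+l₃ = 13 is odd  ✗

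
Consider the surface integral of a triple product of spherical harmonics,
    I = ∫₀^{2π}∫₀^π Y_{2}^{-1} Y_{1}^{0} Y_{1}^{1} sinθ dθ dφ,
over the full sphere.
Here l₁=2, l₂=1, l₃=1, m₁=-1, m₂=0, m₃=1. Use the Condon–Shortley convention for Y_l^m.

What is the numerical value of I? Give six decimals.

Checks pass: Σm=0; 4 even; l₃=1∈[1,3].
(2·2+1)(2·1+1)(2·1+1) = 45
Δ: 2! 2! 0! / 5! → 1/30
sum: t=1:−1/1 = -1/1
3j²(2 1 1; 0 0 0) = Δ·Π!·Σ² = 2/15  (sign +1)
sum: t=1:−1/2 = -1/2
3j²(2 1 1; -1 0 1) = Δ·Π!·Σ² = 1/10  (sign -1)
combine: 4πI² = 45·2/15·1/10 = 3/5
take √, sign -1: I = -0.21850969

-0.218510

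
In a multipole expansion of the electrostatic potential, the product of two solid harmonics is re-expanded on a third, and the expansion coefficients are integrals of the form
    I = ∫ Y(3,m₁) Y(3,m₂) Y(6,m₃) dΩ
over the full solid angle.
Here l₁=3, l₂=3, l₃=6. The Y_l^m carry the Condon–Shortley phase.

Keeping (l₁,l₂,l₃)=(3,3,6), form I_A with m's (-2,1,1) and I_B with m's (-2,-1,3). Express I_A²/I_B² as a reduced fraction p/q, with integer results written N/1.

l's match ⇒ only the (l;m) 3-j factors differ between A and B.
A: triangle coeff Δ(3,3,6) = 1/12012; Σ_t [0,0]: t=0:+1/5760 = 1/5760; (3j)²=5/572 [(3 3 6; -2 1 1)], sign=-1
B: triangle coeff Δ(3,3,6) = 1/12012; Σ_t [0,0]: t=0:+1/5760 = 1/5760; (3j)²=9/286 [(3 3 6; -2 -1 3)], sign=-1
I_A²/I_B² = (5/572)/(9/286) = 5/18

5/18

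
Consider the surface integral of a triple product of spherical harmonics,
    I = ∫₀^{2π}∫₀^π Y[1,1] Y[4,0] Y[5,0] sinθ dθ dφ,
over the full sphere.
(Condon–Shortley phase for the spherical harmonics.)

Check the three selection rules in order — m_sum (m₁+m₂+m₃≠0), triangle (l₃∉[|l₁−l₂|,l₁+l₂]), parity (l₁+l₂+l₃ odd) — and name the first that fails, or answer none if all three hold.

m_sum

m₁+m₂+m₃ = 1 + 0 + 0 = 1  ✗
triangle: |1−4|=3 ≤ l₃=5 ≤ 1+4=5
parity: l₁+l₂+l₃ = 10 is even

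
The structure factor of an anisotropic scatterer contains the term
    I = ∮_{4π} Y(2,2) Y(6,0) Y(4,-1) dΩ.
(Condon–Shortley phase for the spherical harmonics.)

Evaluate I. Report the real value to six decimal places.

0.000000

2 + 0 − 1 = 1 ≠ 0: azimuthal integral kills it; I = 0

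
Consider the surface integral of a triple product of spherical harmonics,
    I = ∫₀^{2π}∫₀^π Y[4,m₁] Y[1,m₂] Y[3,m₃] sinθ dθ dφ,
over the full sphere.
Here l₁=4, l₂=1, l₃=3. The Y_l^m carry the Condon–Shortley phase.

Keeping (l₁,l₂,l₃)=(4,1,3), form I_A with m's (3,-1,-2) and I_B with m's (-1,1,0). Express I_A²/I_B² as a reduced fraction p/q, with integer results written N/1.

21/10

Same 4,1,3: normalisation and zero-m 3j drop out of the ratio.
A: Δ: 2! 6! 0! / 9! → 1/252; sum: t=0:+1/240 = 1/240; 3j²(4 1 3; 3 -1 -2) = Δ·Π!·Σ² = 1/12  (sign -1)
B: Δ: 2! 6! 0! / 9! → 1/252; sum: t=2:+1/72 = 1/72; 3j²(4 1 3; -1 1 0) = Δ·Π!·Σ² = 5/126  (sign -1)
I_A²/I_B² = (1/12)/(5/126) = 21/10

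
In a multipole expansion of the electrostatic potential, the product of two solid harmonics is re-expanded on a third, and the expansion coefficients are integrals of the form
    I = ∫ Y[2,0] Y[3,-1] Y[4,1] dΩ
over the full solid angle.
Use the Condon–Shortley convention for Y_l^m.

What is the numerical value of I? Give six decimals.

Σlᵢ=9 odd — θ-integrand is odd under cosθ→−cosθ; I=0

0.000000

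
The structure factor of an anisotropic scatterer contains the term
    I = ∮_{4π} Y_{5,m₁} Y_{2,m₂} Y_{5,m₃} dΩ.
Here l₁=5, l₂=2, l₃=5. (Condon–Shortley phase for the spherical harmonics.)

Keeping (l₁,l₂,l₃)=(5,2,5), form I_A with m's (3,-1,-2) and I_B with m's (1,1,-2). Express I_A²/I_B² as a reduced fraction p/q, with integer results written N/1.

50/21

Shared (l₁,l₂,l₃)=(5,2,5): N and (l;000)² cancel in I_A²/I_B².
A: Δ = 2!·8!·2!/13! = 1/38610; Racah Σ t=0..1: t=0:+1/2880 t=1:−1/10080 = 1/4032; ⇒ 3j(5 2 5; 3 -1 -2)² = 10/429, sgn -1
B: Δ = 2!·8!·2!/13! = 1/38610; Racah Σ t=1..2: t=1:−1/1440 t=2:+1/2880 = -1/2880; ⇒ 3j(5 2 5; 1 1 -2)² = 7/715, sgn +1
I_A²/I_B² = (10/429)/(7/715) = 50/21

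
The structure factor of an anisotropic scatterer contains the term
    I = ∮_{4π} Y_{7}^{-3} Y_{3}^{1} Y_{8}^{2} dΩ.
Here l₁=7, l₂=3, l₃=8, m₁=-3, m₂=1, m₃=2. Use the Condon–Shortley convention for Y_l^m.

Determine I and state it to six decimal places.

m-sum 0 ✓  L=18 even ✓  4≤8≤10 ✓
Π(2lᵢ+1) = 15×7×17 = 1785
triangle coeff Δ(7,3,8) = 1/5290740
Σ_t [0,2]: t=0:+1/7257600 t=1:−1/2073600 t=2:+1/7257600 = -1/4838400
(3j)²=252/20995 [(7 3 8; 0 0 0)], sign=-1
Σ_t [0,2]: t=0:+1/348364800 t=1:−1/13063680 t=2:+1/7741440 = 29/522547200
(3j)²=1682/264537 [(7 3 8; -3 1 2)], sign=+1
⇒ 4πI² = 141288/1037153
I = (-1)√(141288/1037153/(4π)) = -0.10411811

-0.104118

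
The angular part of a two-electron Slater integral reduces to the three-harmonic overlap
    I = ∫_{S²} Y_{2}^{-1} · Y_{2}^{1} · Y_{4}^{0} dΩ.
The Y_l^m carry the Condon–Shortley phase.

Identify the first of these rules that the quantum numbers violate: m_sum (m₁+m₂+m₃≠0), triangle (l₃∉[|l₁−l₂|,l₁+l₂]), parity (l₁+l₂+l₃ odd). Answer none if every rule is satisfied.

azimuthal sum: -1 + 1 + 0 = 0  ✓
0 ≤ 4 ≤ 4 (triangle on l)  ✓
L = 2 + 2 + 4 = 8 (even)  ✓

none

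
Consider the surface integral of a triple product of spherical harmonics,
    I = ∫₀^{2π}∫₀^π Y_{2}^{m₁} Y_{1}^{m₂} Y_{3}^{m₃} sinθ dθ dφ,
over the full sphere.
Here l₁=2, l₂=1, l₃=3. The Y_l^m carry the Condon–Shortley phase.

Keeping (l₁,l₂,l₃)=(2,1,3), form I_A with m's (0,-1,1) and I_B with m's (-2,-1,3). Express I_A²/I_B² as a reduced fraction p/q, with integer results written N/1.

2/5

Shared (l₁,l₂,l₃)=(2,1,3): N and (l;000)² cancel in I_A²/I_B².
A: Δ = 0!·4!·2!/7! = 1/105; Racah Σ t=0..0: t=0:+1/8 = 1/8; ⇒ 3j(2 1 3; 0 -1 1)² = 2/35, sgn +1
B: Δ = 0!·4!·2!/7! = 1/105; Racah Σ t=0..0: t=0:+1/48 = 1/48; ⇒ 3j(2 1 3; -2 -1 3)² = 1/7, sgn +1
I_A²/I_B² = (2/35)/(1/7) = 2/5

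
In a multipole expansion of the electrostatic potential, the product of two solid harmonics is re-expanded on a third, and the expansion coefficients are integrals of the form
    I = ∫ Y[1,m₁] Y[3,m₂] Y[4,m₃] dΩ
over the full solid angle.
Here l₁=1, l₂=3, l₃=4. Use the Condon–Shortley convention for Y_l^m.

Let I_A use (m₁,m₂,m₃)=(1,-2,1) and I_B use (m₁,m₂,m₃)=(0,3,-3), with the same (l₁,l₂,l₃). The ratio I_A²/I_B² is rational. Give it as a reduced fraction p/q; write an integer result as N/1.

3/7

Same 1,3,4: normalisation and zero-m 3j drop out of the ratio.
A: Δ: 0! 2! 6! / 9! → 1/252; sum: t=0:+1/240 = 1/240; 3j²(1 3 4; 1 -2 1) = Δ·Π!·Σ² = 1/84  (sign -1)
B: Δ: 0! 2! 6! / 9! → 1/252; sum: t=0:+1/720 = 1/720; 3j²(1 3 4; 0 3 -3) = Δ·Π!·Σ² = 1/36  (sign -1)
I_A²/I_B² = (1/84)/(1/36) = 3/7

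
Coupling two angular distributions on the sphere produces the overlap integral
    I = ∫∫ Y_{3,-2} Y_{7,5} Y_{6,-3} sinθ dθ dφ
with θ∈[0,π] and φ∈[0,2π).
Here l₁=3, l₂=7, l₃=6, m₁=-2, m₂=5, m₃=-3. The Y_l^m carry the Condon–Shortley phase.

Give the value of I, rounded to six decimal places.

-0.123141

Rules hold: Σm=0, L=16 even, 4≤6≤10.
N = 7·15·13 = 1365
Δ = 4!·2!·10!/17! = 1/2042040
Racah Σ t=1..3: t=1:−1/207360 t=2:+1/57600 t=3:−1/207360 = 1/129600
⇒ 3j(3 7 6; 0 0 0)² = 168/12155, sgn +1
Racah Σ t=3..4: t=3:−1/4354560 t=4:+1/1935360 = 1/3483648
⇒ 3j(3 7 6; -2 5 -3)² = 125/12376, sgn -1
4πI² = N·(3j₀)²·(3jₘ)² = 7875/41327
I = -1·√(0.190553/4π) = -0.12314121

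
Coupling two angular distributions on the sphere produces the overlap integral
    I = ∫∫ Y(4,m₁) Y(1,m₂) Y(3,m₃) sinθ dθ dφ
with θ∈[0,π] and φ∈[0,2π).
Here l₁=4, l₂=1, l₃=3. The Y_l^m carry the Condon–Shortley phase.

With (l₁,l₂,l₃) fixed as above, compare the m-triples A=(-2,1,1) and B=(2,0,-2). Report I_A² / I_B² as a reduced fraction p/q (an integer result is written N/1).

5/4

l's match ⇒ only the (l;m) 3-j factors differ between A and B.
A: triangle coeff Δ(4,1,3) = 1/252; Σ_t [2,2]: t=2:+1/96 = 1/96; (3j)²=5/84 [(4 1 3; -2 1 1)], sign=+1
B: triangle coeff Δ(4,1,3) = 1/252; Σ_t [1,1]: t=1:−1/120 = -1/120; (3j)²=1/21 [(4 1 3; 2 0 -2)], sign=+1
I_A²/I_B² = (5/84)/(1/21) = 5/4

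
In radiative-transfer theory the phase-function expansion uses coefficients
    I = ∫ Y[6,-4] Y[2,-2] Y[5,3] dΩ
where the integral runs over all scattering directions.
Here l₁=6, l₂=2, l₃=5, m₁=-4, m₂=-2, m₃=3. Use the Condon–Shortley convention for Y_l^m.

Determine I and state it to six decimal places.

-4 − 2 + 3 = -3 ≠ 0: azimuthal integral kills it; I = 0

0.000000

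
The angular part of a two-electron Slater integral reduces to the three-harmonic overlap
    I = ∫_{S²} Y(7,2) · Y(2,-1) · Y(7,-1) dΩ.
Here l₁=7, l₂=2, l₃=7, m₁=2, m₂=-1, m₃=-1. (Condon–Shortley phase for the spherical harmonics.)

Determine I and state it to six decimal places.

0.077064

Rules hold: Σm=0, L=16 even, 5≤7≤9.
N = 15·5·15 = 1125
Δ = 2!·12!·2!/17! = 1/185640
Racah Σ t=0..2: t=0:+1/2419200 t=1:−1/518400 t=2:+1/2419200 = -1/907200
⇒ 3j(7 2 7; 0 0 0)² = 56/3315, sgn +1
Racah Σ t=0..1: t=0:+1/1209600 t=1:−1/1935360 = 1/3225600
⇒ 3j(7 2 7; 2 -1 -1)² = 243/61880, sgn +1
4πI² = N·(3j₀)²·(3jₘ)² = 3645/48841
I = +1·√(0.0746299/4π) = 0.07706400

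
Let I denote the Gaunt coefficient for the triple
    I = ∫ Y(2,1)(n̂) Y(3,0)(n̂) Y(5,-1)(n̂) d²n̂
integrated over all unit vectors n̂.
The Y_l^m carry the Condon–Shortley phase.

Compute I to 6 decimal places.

-0.214318

m-sum 0 ✓  L=10 even ✓  1≤5≤5 ✓
Π(2lᵢ+1) = 5×7×11 = 385
triangle coeff Δ(2,3,5) = 1/2310
Σ_t [0,0]: t=0:+1/144 = 1/144
(3j)²=10/231 [(2 3 5; 0 0 0)], sign=-1
Σ_t [0,0]: t=0:+1/216 = 1/216
(3j)²=8/231 [(2 3 5; 1 0 -1)], sign=+1
⇒ 4πI² = 400/693
I = (-1)√(400/693/(4π)) = -0.21431790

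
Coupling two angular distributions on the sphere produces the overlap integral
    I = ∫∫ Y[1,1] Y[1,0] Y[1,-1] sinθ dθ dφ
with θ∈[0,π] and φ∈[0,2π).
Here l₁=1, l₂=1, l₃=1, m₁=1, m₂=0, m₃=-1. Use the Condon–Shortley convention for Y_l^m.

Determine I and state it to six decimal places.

0.000000

Σlᵢ=3 odd — θ-integrand is odd under cosθ→−cosθ; I=0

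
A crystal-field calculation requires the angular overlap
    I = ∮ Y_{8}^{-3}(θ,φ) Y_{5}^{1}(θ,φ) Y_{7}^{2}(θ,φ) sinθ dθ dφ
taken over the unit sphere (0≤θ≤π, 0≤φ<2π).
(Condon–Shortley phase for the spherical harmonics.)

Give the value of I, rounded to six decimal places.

-0.113347

Rules hold: Σm=0, L=20 even, 3≤7≤13.
N = 17·11·15 = 2805
Δ = 6!·10!·4!/21! = 1/814773960
Racah Σ t=1..5: t=1:−1/87091200 t=2:+1/4976640 t=3:−1/2073600 t=4:+1/4976640 t=5:−1/87091200 = -1/9676800
⇒ 3j(8 5 7; 0 0 0)² = 360/46189, sgn +1
Racah Σ t=2..6: t=2:+1/418037760 t=3:−1/17418240 t=4:+1/5806080 t=5:−1/12441600 t=6:+1/248832000 = 61/1492992000
⇒ 3j(8 5 7; -3 1 2)² = 3721/503880, sgn -1
4πI² = N·(3j₀)²·(3jₘ)² = 167445/1037153
I = -1·√(0.161447/4π) = -0.11334693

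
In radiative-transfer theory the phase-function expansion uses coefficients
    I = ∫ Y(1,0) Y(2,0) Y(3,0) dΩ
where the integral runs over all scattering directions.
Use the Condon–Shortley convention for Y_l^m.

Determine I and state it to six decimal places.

0.247767

Rules hold: Σm=0, L=6 even, 1≤3≤3.
N = 3·5·7 = 105
Δ = 0!·2!·4!/7! = 1/105
Racah Σ t=0..0: t=0:+1/4 = 1/4
⇒ 3j(1 2 3; 0 0 0)² = 3/35, sgn -1
(m-triple is (0,0,0) — same symbol as above.)
4πI² = N·(3j₀)²·(3jₘ)² = 27/35
I = +1·√(0.771429/4π) = 0.24776670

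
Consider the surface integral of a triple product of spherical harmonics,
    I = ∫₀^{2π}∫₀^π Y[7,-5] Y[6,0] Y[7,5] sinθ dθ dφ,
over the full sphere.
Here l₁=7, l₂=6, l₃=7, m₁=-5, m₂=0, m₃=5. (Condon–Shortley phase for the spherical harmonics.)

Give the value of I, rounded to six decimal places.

-0.030278

m-sum 0 ✓  L=20 even ✓  1≤7≤13 ✓
Π(2lᵢ+1) = 15×13×15 = 2925
triangle coeff Δ(7,6,7) = 1/2444321880
Σ_t [0,6]: t=0:+1/2612736000 t=1:−1/20736000 t=2:+1/1658880 t=3:−1/746496 t=4:+1/1658880 t=5:−1/20736000 t=6:+1/2612736000 = -1/4354560
(3j)²=1000/138567 [(7 6 7; 0 0 0)], sign=+1
Σ_t [4,6]: t=4:+1/92897280 t=5:−1/72576000 t=6:+1/746496000 = -1/597196800
(3j)²=55/100776 [(7 6 7; -5 0 5)], sign=-1
⇒ 4πI² = 15625/1356277
I = (-1)√(15625/1356277/(4π)) = -0.03027826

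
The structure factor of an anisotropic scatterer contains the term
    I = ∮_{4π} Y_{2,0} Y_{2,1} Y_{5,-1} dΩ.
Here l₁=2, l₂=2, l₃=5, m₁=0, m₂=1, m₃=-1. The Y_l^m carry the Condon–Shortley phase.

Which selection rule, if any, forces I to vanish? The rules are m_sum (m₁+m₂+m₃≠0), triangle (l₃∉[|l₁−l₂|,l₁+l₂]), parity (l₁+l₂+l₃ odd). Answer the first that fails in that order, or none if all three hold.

m₁+m₂+m₃ = 0 + 1 − 1 = 0  ✓
triangle: |2−2|=0 ≤ l₃=5 ≤ 2+2=4  ✗
parity: l₁+l₂+l₃ = 9 is odd

triangle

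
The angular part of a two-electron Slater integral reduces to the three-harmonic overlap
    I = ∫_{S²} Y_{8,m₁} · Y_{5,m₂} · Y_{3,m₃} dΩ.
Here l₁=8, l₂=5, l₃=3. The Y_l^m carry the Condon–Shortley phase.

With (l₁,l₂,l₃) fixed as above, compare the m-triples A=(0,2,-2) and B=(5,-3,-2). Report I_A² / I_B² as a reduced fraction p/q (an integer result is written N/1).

Same 8,5,3: normalisation and zero-m 3j drop out of the ratio.
A: Δ: 10! 6! 0! / 17! → 1/136136; sum: t=7:−1/3628800 = -1/3628800; 3j²(8 5 3; 0 2 -2) = Δ·Π!·Σ² = 8/2431  (sign +1)
B: Δ: 10! 6! 0! / 17! → 1/136136; sum: t=2:+1/9676800 = 1/9676800; 3j²(8 5 3; 5 -3 -2) = Δ·Π!·Σ² = 27/952  (sign -1)
I_A²/I_B² = (8/2431)/(27/952) = 448/3861

448/3861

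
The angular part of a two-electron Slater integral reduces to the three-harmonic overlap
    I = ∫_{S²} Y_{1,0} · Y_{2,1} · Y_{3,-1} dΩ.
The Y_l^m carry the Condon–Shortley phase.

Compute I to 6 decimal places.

-0.233597

Checks pass: Σm=0; 6 even; l₃=3∈[1,3].
(2·1+1)(2·2+1)(2·3+1) = 105
Δ: 0! 2! 4! / 7! → 1/105
sum: t=0:+1/4 = 1/4
3j²(1 2 3; 0 0 0) = Δ·Π!·Σ² = 3/35  (sign -1)
sum: t=0:+1/6 = 1/6
3j²(1 2 3; 0 1 -1) = Δ·Π!·Σ² = 8/105  (sign +1)
combine: 4πI² = 105·3/35·8/105 = 24/35
take √, sign -1: I = -0.23359668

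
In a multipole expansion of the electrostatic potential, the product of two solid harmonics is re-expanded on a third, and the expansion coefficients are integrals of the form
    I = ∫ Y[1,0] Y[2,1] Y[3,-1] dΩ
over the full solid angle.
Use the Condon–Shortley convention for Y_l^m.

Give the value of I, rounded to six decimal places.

m-sum 0 ✓  L=6 even ✓  1≤3≤3 ✓
Π(2lᵢ+1) = 3×5×7 = 105
triangle coeff Δ(1,2,3) = 1/105
Σ_t [0,0]: t=0:+1/4 = 1/4
(3j)²=3/35 [(1 2 3; 0 0 0)], sign=-1
Σ_t [0,0]: t=0:+1/6 = 1/6
(3j)²=8/105 [(1 2 3; 0 1 -1)], sign=+1
⇒ 4πI² = 24/35
I = (-1)√(24/35/(4π)) = -0.23359668

-0.233597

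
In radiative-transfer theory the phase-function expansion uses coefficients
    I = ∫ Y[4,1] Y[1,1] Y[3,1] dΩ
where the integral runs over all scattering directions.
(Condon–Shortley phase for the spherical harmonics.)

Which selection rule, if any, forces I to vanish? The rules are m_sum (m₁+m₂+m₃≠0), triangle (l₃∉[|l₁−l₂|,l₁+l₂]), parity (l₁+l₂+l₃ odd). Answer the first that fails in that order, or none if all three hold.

m_sum

Σmᵢ = 3  ✗
l₃∈[|l₁−l₂|,l₁+l₂]=[3,5], have l₃=3
Σlᵢ = 8 ⇒ even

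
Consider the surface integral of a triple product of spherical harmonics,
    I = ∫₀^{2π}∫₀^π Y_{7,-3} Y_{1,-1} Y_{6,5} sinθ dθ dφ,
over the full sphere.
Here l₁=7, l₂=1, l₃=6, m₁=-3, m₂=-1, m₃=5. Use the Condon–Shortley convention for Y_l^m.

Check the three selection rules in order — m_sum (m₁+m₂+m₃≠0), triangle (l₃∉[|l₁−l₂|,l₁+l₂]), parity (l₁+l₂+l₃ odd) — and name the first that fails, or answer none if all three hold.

m₁+m₂+m₃ = -3 − 1 + 5 = 1  ✗
triangle: |7−1|=6 ≤ l₃=6 ≤ 7+1=8
parity: l₁+l₂+l₃ = 14 is even

m_sum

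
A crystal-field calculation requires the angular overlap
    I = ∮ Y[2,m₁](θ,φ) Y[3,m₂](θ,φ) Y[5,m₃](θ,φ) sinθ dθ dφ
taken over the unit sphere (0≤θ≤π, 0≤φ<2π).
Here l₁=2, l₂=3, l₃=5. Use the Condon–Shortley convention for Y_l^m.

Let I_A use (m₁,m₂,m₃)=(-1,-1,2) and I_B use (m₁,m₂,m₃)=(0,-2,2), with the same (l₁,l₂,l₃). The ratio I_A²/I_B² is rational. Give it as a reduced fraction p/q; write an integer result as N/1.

Same 2,3,5: normalisation and zero-m 3j drop out of the ratio.
A: Δ: 0! 4! 6! / 11! → 1/2310; sum: t=0:+1/288 = 1/288; 3j²(2 3 5; -1 -1 2) = Δ·Π!·Σ² = 1/22  (sign -1)
B: Δ: 0! 4! 6! / 11! → 1/2310; sum: t=0:+1/480 = 1/480; 3j²(2 3 5; 0 -2 2) = Δ·Π!·Σ² = 3/110  (sign -1)
I_A²/I_B² = (1/22)/(3/110) = 5/3

5/3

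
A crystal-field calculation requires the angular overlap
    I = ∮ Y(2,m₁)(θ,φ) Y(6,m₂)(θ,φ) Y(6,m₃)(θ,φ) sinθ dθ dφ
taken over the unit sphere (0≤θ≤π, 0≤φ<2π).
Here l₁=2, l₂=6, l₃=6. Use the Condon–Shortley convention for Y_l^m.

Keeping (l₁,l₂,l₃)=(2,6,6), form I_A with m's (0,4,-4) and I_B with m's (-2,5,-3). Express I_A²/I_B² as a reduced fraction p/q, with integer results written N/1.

2/55

Shared (l₁,l₂,l₃)=(2,6,6): N and (l;000)² cancel in I_A²/I_B².
A: Δ = 2!·2!·10!/15! = 1/90090; Racah Σ t=0..2: t=0:+1/14515200 t=1:−1/362880 t=2:+1/322560 = 1/2419200; ⇒ 3j(2 6 6; 0 4 -4)² = 2/5005, sgn +1
B: Δ = 2!·2!·10!/15! = 1/90090; Racah Σ t=2..2: t=2:+1/1451520 = 1/1451520; ⇒ 3j(2 6 6; -2 5 -3)² = 1/91, sgn -1
I_A²/I_B² = (2/5005)/(1/91) = 2/55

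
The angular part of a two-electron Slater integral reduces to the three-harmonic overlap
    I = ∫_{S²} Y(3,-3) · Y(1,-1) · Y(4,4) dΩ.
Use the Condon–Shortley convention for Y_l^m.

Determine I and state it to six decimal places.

Rules hold: Σm=0, L=8 even, 2≤4≤4.
N = 7·3·9 = 189
Δ = 0!·6!·2!/9! = 1/252
Racah Σ t=0..0: t=0:+1/36 = 1/36
⇒ 3j(3 1 4; 0 0 0)² = 4/63, sgn +1
Racah Σ t=0..0: t=0:+1/1440 = 1/1440
⇒ 3j(3 1 4; -3 -1 4)² = 1/9, sgn +1
4πI² = N·(3j₀)²·(3jₘ)² = 4/3
I = +1·√(1.33333/4π) = 0.32573501

0.325735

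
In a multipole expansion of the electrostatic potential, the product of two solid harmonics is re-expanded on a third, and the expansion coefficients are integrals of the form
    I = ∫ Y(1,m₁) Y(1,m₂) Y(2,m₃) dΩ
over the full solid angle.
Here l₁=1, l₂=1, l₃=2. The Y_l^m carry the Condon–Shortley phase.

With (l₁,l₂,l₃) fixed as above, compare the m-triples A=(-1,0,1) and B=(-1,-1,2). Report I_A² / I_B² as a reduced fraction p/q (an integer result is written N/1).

1/2

Same 1,1,2: normalisation and zero-m 3j drop out of the ratio.
A: Δ: 0! 2! 2! / 5! → 1/30; sum: t=0:+1/2 = 1/2; 3j²(1 1 2; -1 0 1) = Δ·Π!·Σ² = 1/10  (sign -1)
B: Δ: 0! 2! 2! / 5! → 1/30; sum: t=0:+1/4 = 1/4; 3j²(1 1 2; -1 -1 2) = Δ·Π!·Σ² = 1/5  (sign +1)
I_A²/I_B² = (1/10)/(1/5) = 1/2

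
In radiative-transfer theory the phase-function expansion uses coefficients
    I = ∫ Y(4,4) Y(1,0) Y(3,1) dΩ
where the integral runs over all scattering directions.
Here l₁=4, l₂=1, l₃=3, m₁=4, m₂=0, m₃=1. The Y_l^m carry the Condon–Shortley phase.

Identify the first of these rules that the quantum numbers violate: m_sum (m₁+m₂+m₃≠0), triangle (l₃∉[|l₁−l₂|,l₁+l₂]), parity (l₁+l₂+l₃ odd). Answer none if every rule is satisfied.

m₁+m₂+m₃ = 4 + 0 + 1 = 5  ✗
triangle: |4−1|=3 ≤ l₃=3 ≤ 4+1=5
parity: l₁+l₂+l₃ = 8 is even

m_sum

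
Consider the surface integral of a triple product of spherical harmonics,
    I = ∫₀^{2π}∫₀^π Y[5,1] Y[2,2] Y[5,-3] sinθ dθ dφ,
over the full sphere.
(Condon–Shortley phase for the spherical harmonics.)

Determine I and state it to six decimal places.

Rules hold: Σm=0, L=12 even, 3≤5≤7.
N = 11·5·11 = 605
Δ = 2!·8!·2!/13! = 1/38610
Racah Σ t=0..2: t=0:+1/2880 t=1:−1/576 t=2:+1/2880 = -1/960
⇒ 3j(5 2 5; 0 0 0)² = 10/429, sgn +1
Racah Σ t=2..2: t=2:+1/5760 = 1/5760
⇒ 3j(5 2 5; 1 2 -3)² = 56/2145, sgn +1
4πI² = N·(3j₀)²·(3jₘ)² = 560/1521
I = +1·√(0.368179/4π) = 0.17116875

0.171169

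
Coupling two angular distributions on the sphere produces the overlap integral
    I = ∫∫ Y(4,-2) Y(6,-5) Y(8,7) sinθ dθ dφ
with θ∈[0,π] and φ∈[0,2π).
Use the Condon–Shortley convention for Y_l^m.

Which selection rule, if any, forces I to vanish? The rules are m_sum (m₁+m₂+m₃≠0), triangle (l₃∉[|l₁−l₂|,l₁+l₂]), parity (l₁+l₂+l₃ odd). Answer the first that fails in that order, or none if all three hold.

azimuthal sum: -2 − 5 + 7 = 0  ✓
2 ≤ 8 ≤ 10 (triangle on l)  ✓
L = 4 + 6 + 8 = 18 (even)  ✓

none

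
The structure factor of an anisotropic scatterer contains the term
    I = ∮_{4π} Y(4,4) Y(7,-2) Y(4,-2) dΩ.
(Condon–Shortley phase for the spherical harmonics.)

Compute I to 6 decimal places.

0.000000

l₁+l₂+l₃=15 is odd: 3j(l;000)=0 ⇒ I=0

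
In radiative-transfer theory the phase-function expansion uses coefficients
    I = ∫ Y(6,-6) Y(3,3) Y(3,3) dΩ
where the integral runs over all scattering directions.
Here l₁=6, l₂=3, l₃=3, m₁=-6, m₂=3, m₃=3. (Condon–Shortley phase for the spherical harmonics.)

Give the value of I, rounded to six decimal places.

0.360342

Rules hold: Σm=0, L=12 even, 3≤3≤9.
N = 13·7·7 = 637
Δ = 6!·6!·0!/13! = 1/12012
Racah Σ t=3..3: t=3:−1/1296 = -1/1296
⇒ 3j(6 3 3; 0 0 0)² = 100/3003, sgn +1
Racah Σ t=6..6: t=6:+1/518400 = 1/518400
⇒ 3j(6 3 3; -6 3 3)² = 1/13, sgn +1
4πI² = N·(3j₀)²·(3jₘ)² = 700/429
I = +1·√(1.6317/4π) = 0.36034246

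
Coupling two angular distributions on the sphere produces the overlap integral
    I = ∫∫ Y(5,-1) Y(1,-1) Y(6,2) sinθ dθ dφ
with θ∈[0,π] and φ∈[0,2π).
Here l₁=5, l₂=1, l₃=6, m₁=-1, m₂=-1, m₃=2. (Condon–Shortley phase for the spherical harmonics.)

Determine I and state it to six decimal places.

0.216205

Rules hold: Σm=0, L=12 even, 4≤6≤6.
N = 11·3·13 = 429
Δ = 0!·10!·2!/13! = 1/858
Racah Σ t=0..0: t=0:+1/14400 = 1/14400
⇒ 3j(5 1 6; 0 0 0)² = 6/143, sgn +1
Racah Σ t=0..0: t=0:+1/34560 = 1/34560
⇒ 3j(5 1 6; -1 -1 2)² = 14/429, sgn +1
4πI² = N·(3j₀)²·(3jₘ)² = 84/143
I = +1·√(0.587413/4π) = 0.21620548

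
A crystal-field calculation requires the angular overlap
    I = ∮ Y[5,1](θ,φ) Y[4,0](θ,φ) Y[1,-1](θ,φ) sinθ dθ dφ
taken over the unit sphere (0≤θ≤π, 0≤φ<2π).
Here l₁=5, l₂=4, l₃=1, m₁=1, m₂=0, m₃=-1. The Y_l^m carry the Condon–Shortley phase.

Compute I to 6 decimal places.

-0.190188

Checks pass: Σm=0; 10 even; l₃=1∈[1,9].
(2·5+1)(2·4+1)(2·1+1) = 297
Δ: 8! 2! 0! / 11! → 1/495
sum: t=4:+1/576 = 1/576
3j²(5 4 1; 0 0 0) = Δ·Π!·Σ² = 5/99  (sign -1)
sum: t=4:+1/1152 = 1/1152
3j²(5 4 1; 1 0 -1) = Δ·Π!·Σ² = 1/33  (sign +1)
combine: 4πI² = 297·5/99·1/33 = 5/11
take √, sign -1: I = -0.19018827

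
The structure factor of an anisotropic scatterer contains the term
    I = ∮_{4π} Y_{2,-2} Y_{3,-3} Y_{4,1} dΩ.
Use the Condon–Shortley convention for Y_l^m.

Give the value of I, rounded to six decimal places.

-2 − 3 + 1 = -4 ≠ 0: azimuthal integral kills it; I = 0

0.000000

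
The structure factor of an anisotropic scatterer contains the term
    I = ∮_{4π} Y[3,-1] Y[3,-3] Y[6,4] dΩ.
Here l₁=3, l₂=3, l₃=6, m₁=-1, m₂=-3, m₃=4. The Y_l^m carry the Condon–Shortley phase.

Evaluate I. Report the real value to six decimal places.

0.171787

Rules hold: Σm=0, L=12 even, 0≤6≤6.
N = 7·7·13 = 637
Δ = 0!·6!·6!/13! = 1/12012
Racah Σ t=0..0: t=0:+1/1296 = 1/1296
⇒ 3j(3 3 6; 0 0 0)² = 100/3003, sgn +1
Racah Σ t=0..0: t=0:+1/34560 = 1/34560
⇒ 3j(3 3 6; -1 -3 4)² = 5/286, sgn +1
4πI² = N·(3j₀)²·(3jₘ)² = 1750/4719
I = +1·√(0.370841/4π) = 0.17178653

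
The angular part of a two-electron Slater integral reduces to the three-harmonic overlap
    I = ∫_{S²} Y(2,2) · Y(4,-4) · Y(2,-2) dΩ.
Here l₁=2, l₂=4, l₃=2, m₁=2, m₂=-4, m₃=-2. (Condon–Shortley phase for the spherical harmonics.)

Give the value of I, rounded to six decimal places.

Σmᵢ = -4 ≠ 0, so the φ-integral vanishes; I = 0

0.000000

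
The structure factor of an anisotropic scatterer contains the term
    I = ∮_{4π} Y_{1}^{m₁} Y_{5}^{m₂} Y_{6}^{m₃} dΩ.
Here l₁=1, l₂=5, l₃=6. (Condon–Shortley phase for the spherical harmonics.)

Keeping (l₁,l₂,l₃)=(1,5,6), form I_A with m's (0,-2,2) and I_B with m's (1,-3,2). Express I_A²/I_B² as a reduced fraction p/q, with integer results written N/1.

16/3

Shared (l₁,l₂,l₃)=(1,5,6): N and (l;000)² cancel in I_A²/I_B².
A: Δ = 0!·2!·10!/13! = 1/858; Racah Σ t=0..0: t=0:+1/30240 = 1/30240; ⇒ 3j(1 5 6; 0 -2 2)² = 16/429, sgn +1
B: Δ = 0!·2!·10!/13! = 1/858; Racah Σ t=0..0: t=0:+1/161280 = 1/161280; ⇒ 3j(1 5 6; 1 -3 2)² = 1/143, sgn +1
I_A²/I_B² = (16/429)/(1/143) = 16/3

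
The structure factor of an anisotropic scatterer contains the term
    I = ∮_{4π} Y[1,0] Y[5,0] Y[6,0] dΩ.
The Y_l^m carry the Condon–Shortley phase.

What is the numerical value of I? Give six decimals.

0.245154

Checks pass: Σm=0; 12 even; l₃=6∈[4,6].
(2·1+1)(2·5+1)(2·6+1) = 429
Δ: 0! 2! 10! / 13! → 1/858
sum: t=0:+1/14400 = 1/14400
3j²(1 5 6; 0 0 0) = Δ·Π!·Σ² = 6/143  (sign +1)
(m-triple is (0,0,0) — same symbol as above.)
combine: 4πI² = 429·6/143·6/143 = 108/143
take √, sign +1: I = 0.24515397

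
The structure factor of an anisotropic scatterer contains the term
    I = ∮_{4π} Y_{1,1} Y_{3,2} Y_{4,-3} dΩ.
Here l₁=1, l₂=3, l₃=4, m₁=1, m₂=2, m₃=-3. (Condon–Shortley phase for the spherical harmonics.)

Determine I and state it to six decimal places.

-0.282095

Checks pass: Σm=0; 8 even; l₃=4∈[2,4].
(2·1+1)(2·3+1)(2·4+1) = 189
Δ: 0! 2! 6! / 9! → 1/252
sum: t=0:+1/36 = 1/36
3j²(1 3 4; 0 0 0) = Δ·Π!·Σ² = 4/63  (sign +1)
sum: t=0:+1/240 = 1/240
3j²(1 3 4; 1 2 -3) = Δ·Π!·Σ² = 1/12  (sign -1)
combine: 4πI² = 189·4/63·1/12 = 1/1
take √, sign -1: I = -0.28209479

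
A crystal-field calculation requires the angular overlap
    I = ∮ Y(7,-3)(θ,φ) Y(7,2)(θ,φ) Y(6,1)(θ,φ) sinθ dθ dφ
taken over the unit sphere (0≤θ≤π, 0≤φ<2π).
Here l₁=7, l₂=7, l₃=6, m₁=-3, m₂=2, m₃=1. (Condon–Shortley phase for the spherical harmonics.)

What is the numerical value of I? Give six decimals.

-0.088297

Checks pass: Σm=0; 20 even; l₃=6∈[0,14].
(2·7+1)(2·7+1)(2·6+1) = 2925
Δ: 8! 6! 6! / 21! → 1/2444321880
sum: t=1:−1/2612736000 t=2:+1/20736000 t=3:−1/1658880 t=4:+1/746496 t=5:−1/1658880 t=6:+1/20736000 t=7:−1/2612736000 = 1/4354560
3j²(7 7 6; 0 0 0) = Δ·Π!·Σ² = 1000/138567  (sign +1)
sum: t=4:+1/49766400 t=5:−1/4147200 t=6:+1/2488320 t=7:−1/8709120 t=8:+1/232243200 = 7/99532800
3j²(7 7 6; -3 2 1) = Δ·Π!·Σ² = 1715/369512  (sign -1)
combine: 4πI² = 2925·1000/138567·1715/369512 = 16078125/164109517
take √, sign -1: I = -0.08829699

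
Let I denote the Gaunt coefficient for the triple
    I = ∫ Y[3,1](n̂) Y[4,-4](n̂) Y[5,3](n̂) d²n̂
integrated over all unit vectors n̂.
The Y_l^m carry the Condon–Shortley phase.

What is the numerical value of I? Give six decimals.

0.169606

Checks pass: Σm=0; 12 even; l₃=5∈[1,7].
(2·3+1)(2·4+1)(2·5+1) = 693
Δ: 2! 4! 6! / 13! → 1/180180
sum: t=0:+1/576 t=1:−1/144 t=2:+1/576 = -1/288
3j²(3 4 5; 0 0 0) = Δ·Π!·Σ² = 20/1001  (sign +1)
sum: t=0:+1/5760 = 1/5760
3j²(3 4 5; 1 -4 3) = Δ·Π!·Σ² = 56/2145  (sign +1)
combine: 4πI² = 693·20/1001·56/2145 = 672/1859
take √, sign +1: I = 0.16960553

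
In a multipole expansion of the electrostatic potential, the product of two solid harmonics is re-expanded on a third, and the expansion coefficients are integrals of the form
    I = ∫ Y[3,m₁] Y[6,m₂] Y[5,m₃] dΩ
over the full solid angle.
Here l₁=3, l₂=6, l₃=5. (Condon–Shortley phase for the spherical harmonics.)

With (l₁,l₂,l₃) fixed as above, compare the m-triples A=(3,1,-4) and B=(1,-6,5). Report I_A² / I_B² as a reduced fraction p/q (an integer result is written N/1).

Same 3,6,5: normalisation and zero-m 3j drop out of the ratio.
A: Δ: 4! 2! 8! / 15! → 1/675675; sum: t=0:+1/241920 = 1/241920; 3j²(3 6 5; 3 1 -4) = Δ·Π!·Σ² = 4/1001  (sign -1)
B: Δ: 4! 2! 8! / 15! → 1/675675; sum: t=0:+1/1935360 = 1/1935360; 3j²(3 6 5; 1 -6 5) = Δ·Π!·Σ² = 3/91  (sign +1)
I_A²/I_B² = (4/1001)/(3/91) = 4/33

4/33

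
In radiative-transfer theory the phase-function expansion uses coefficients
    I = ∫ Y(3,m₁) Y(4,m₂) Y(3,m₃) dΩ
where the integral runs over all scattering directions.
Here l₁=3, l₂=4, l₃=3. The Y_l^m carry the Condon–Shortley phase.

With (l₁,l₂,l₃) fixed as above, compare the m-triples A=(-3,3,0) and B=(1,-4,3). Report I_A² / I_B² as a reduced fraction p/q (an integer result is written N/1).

l's match ⇒ only the (l;m) 3-j factors differ between A and B.
A: triangle coeff Δ(3,4,3) = 1/34650; Σ_t [4,4]: t=4:+1/288 = 1/288; (3j)²=1/22 [(3 4 3; -3 3 0)], sign=-1
B: triangle coeff Δ(3,4,3) = 1/34650; Σ_t [0,0]: t=0:+1/1152 = 1/1152; (3j)²=1/33 [(3 4 3; 1 -4 3)], sign=+1
I_A²/I_B² = (1/22)/(1/33) = 3/2

3/2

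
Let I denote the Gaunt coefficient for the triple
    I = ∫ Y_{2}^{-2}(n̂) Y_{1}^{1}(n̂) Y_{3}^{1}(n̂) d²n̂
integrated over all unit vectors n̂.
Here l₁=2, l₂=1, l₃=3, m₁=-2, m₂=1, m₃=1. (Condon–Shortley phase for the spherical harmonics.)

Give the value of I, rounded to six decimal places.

Checks pass: Σm=0; 6 even; l₃=3∈[1,3].
(2·2+1)(2·1+1)(2·3+1) = 105
Δ: 0! 4! 2! / 7! → 1/105
sum: t=0:+1/4 = 1/4
3j²(2 1 3; 0 0 0) = Δ·Π!·Σ² = 3/35  (sign -1)
sum: t=0:+1/48 = 1/48
3j²(2 1 3; -2 1 1) = Δ·Π!·Σ² = 1/105  (sign +1)
combine: 4πI² = 105·3/35·1/105 = 3/35
take √, sign -1: I = -0.08258890

-0.082589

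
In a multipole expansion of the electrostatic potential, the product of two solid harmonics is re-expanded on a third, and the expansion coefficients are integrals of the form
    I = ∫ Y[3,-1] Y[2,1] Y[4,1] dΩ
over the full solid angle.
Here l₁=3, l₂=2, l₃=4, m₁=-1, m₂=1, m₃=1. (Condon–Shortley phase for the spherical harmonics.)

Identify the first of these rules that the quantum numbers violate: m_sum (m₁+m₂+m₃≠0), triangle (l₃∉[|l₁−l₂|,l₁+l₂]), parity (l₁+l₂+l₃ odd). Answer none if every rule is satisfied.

m_sum

azimuthal sum: -1 + 1 + 1 = 1  ✗
1 ≤ 4 ≤ 5 (triangle on l)
L = 3 + 2 + 4 = 9 (odd)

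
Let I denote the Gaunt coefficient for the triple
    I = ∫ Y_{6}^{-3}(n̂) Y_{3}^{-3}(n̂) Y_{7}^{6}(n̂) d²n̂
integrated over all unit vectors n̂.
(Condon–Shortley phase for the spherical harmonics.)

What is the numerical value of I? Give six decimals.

m-sum 0 ✓  L=16 even ✓  3≤7≤9 ✓
Π(2lᵢ+1) = 13×7×15 = 1365
triangle coeff Δ(6,3,7) = 1/2042040
Σ_t [0,2]: t=0:+1/207360 t=1:−1/57600 t=2:+1/207360 = -1/129600
(3j)²=168/12155 [(6 3 7; 0 0 0)], sign=+1
Σ_t [0,0]: t=0:+1/17418240 = 1/17418240
(3j)²=15/952 [(6 3 7; -3 -3 6)], sign=-1
⇒ 4πI² = 945/3179
I = (-1)√(945/3179/(4π)) = -0.15380332

-0.153803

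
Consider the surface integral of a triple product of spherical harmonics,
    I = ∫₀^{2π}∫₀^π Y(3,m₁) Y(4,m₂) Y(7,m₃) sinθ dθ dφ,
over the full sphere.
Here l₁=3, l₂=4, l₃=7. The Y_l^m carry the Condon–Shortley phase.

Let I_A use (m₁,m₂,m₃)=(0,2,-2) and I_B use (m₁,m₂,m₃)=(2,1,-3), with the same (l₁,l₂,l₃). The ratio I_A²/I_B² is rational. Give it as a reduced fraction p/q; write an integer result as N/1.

5/6

Shared (l₁,l₂,l₃)=(3,4,7): N and (l;000)² cancel in I_A²/I_B².
A: Δ = 0!·6!·8!/15! = 1/45045; Racah Σ t=0..0: t=0:+1/51840 = 1/51840; ⇒ 3j(3 4 7; 0 2 -2)² = 8/429, sgn -1
B: Δ = 0!·6!·8!/15! = 1/45045; Racah Σ t=0..0: t=0:+1/86400 = 1/86400; ⇒ 3j(3 4 7; 2 1 -3)² = 16/715, sgn +1
I_A²/I_B² = (8/429)/(16/715) = 5/6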